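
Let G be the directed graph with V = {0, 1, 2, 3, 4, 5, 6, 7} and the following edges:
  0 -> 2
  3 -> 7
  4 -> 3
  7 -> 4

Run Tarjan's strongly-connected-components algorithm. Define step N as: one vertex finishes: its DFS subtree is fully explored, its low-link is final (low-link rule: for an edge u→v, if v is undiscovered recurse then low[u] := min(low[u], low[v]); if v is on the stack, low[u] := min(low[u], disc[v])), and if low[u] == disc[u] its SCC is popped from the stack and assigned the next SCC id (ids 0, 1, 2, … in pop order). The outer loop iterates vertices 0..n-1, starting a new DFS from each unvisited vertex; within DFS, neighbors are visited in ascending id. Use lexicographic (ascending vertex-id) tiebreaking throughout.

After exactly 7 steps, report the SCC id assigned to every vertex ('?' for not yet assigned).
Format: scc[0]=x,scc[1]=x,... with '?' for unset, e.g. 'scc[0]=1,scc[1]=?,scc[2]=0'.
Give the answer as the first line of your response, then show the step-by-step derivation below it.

scc[0]=1,scc[1]=2,scc[2]=0,scc[3]=3,scc[4]=3,scc[5]=4,scc[6]=?,scc[7]=3

step 1: low=(low[0]=0,low[1]=?,low[2]=1,low[3]=?,low[4]=?,low[5]=?,low[6]=?,low[7]=?); scc=(scc[0]=?,scc[1]=?,scc[2]=0,scc[3]=?,scc[4]=?,scc[5]=?,scc[6]=?,scc[7]=?)
step 2: low=(low[0]=0,low[1]=?,low[2]=1,low[3]=?,low[4]=?,low[5]=?,low[6]=?,low[7]=?); scc=(scc[0]=1,scc[1]=?,scc[2]=0,scc[3]=?,scc[4]=?,scc[5]=?,scc[6]=?,scc[7]=?)
step 3: low=(low[0]=0,low[1]=2,low[2]=1,low[3]=?,low[4]=?,low[5]=?,low[6]=?,low[7]=?); scc=(scc[0]=1,scc[1]=2,scc[2]=0,scc[3]=?,scc[4]=?,scc[5]=?,scc[6]=?,scc[7]=?)
step 4: low=(low[0]=0,low[1]=2,low[2]=1,low[3]=3,low[4]=3,low[5]=?,low[6]=?,low[7]=4); scc=(scc[0]=1,scc[1]=2,scc[2]=0,scc[3]=?,scc[4]=?,scc[5]=?,scc[6]=?,scc[7]=?)
step 5: low=(low[0]=0,low[1]=2,low[2]=1,low[3]=3,low[4]=3,low[5]=?,low[6]=?,low[7]=3); scc=(scc[0]=1,scc[1]=2,scc[2]=0,scc[3]=?,scc[4]=?,scc[5]=?,scc[6]=?,scc[7]=?)
step 6: low=(low[0]=0,low[1]=2,low[2]=1,low[3]=3,low[4]=3,low[5]=?,low[6]=?,low[7]=3); scc=(scc[0]=1,scc[1]=2,scc[2]=0,scc[3]=3,scc[4]=3,scc[5]=?,scc[6]=?,scc[7]=3)
step 7: low=(low[0]=0,low[1]=2,low[2]=1,low[3]=3,low[4]=3,low[5]=6,low[6]=?,low[7]=3); scc=(scc[0]=1,scc[1]=2,scc[2]=0,scc[3]=3,scc[4]=3,scc[5]=4,scc[6]=?,scc[7]=3)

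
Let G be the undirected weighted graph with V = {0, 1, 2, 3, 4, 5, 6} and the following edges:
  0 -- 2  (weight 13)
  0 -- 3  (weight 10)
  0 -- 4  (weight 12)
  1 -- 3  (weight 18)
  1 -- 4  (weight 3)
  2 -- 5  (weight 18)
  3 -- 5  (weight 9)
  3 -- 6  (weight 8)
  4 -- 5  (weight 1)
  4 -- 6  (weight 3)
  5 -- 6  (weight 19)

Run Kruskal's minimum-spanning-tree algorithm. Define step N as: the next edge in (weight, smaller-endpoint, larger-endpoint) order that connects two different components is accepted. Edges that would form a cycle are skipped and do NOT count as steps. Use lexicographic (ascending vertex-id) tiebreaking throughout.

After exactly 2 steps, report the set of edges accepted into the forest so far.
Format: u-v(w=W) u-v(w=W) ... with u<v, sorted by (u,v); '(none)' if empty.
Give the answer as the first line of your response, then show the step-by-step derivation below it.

1-4(w=3) 4-5(w=1)

step 1: add edge 4-5 (w=1); MST = {4-5(w=1)}
step 2: add edge 1-4 (w=3); MST = {1-4(w=3) 4-5(w=1)}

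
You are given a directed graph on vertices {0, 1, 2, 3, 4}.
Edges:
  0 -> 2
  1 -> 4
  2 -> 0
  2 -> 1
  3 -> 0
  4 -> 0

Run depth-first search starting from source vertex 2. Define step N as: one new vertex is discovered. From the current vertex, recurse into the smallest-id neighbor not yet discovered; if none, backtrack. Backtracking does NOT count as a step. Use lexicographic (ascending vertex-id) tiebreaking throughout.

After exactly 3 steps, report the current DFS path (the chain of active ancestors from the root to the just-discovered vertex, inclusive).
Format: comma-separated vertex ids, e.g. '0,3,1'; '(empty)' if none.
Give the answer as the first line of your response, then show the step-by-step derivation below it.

2,1

step 1: discover 2; path=2; order=2
step 2: discover 0; path=2>0; order=2,0
step 3: discover 1; path=2>1; order=2,0,1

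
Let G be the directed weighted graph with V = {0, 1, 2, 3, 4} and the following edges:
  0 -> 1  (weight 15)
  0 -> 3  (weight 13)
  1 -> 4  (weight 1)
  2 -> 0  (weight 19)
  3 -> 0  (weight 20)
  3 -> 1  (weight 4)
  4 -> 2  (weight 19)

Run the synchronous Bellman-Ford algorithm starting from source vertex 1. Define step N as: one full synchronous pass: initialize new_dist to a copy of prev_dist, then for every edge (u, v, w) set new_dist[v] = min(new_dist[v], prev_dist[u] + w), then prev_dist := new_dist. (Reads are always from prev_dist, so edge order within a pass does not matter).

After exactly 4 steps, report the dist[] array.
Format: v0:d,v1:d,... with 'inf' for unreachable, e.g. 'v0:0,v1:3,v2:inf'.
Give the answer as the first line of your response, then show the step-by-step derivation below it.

v0:39,v1:0,v2:20,v3:52,v4:1

step 1: dist = v0:inf,v1:0,v2:inf,v3:inf,v4:1
step 2: dist = v0:inf,v1:0,v2:20,v3:inf,v4:1
step 3: dist = v0:39,v1:0,v2:20,v3:inf,v4:1
step 4: dist = v0:39,v1:0,v2:20,v3:52,v4:1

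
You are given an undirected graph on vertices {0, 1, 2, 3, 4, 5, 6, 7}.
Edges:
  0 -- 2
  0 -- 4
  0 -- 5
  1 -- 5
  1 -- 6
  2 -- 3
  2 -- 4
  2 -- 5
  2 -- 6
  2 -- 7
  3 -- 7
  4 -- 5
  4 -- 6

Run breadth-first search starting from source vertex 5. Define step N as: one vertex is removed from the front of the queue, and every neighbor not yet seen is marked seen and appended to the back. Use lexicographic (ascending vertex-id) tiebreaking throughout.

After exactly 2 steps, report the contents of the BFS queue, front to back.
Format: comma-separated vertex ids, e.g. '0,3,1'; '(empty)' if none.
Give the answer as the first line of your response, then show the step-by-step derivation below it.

1,2,4

step 1: dequeue 5; queue=[0,1,2,4]; order=5
step 2: dequeue 0; queue=[1,2,4]; order=5,0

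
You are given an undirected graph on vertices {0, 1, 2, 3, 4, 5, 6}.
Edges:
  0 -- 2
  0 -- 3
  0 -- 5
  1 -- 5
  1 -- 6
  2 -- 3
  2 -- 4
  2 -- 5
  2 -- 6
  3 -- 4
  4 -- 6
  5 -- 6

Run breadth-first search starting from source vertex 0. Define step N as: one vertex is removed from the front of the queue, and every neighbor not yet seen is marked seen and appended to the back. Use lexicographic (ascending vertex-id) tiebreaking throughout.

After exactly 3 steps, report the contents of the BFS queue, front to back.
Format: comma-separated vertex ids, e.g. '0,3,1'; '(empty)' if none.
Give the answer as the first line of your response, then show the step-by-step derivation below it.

5,4,6

step 1: dequeue 0; queue=[2,3,5]; order=0
step 2: dequeue 2; queue=[3,5,4,6]; order=0,2
step 3: dequeue 3; queue=[5,4,6]; order=0,2,3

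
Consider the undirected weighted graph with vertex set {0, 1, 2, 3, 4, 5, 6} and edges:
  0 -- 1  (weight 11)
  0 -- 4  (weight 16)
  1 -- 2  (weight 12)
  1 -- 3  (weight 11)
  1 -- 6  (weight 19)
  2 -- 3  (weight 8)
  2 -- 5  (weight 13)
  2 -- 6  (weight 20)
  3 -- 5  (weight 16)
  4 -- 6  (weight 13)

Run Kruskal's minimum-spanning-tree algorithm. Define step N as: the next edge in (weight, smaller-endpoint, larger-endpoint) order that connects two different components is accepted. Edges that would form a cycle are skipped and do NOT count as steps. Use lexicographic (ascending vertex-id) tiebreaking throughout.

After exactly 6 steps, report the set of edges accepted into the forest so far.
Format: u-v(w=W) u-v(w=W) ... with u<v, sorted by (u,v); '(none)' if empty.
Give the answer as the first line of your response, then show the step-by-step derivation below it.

0-1(w=11) 0-4(w=16) 1-3(w=11) 2-3(w=8) 2-5(w=13) 4-6(w=13)

step 1: add edge 2-3 (w=8); MST = {2-3(w=8)}
step 2: add edge 0-1 (w=11); MST = {0-1(w=11) 2-3(w=8)}
step 3: add edge 1-3 (w=11); MST = {0-1(w=11) 1-3(w=11) 2-3(w=8)}
step 4: add edge 2-5 (w=13); MST = {0-1(w=11) 1-3(w=11) 2-3(w=8) 2-5(w=13)}
step 5: add edge 4-6 (w=13); MST = {0-1(w=11) 1-3(w=11) 2-3(w=8) 2-5(w=13) 4-6(w=13)}
step 6: add edge 0-4 (w=16); MST = {0-1(w=11) 0-4(w=16) 1-3(w=11) 2-3(w=8) 2-5(w=13) 4-6(w=13)}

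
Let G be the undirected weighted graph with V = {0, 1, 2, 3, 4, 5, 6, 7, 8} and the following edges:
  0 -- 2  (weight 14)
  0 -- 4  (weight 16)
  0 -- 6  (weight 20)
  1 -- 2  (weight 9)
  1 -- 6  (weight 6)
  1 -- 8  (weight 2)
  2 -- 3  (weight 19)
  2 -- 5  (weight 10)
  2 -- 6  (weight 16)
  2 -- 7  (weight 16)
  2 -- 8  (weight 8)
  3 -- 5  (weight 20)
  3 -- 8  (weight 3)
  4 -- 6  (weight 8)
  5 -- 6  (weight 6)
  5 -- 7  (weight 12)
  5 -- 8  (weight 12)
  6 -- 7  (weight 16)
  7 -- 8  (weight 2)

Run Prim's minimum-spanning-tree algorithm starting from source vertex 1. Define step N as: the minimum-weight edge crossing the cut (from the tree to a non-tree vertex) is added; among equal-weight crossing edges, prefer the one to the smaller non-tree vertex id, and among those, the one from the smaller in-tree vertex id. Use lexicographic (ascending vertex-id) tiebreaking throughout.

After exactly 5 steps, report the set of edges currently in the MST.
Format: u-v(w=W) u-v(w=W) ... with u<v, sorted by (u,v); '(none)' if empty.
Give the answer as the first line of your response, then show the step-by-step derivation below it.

1-6(w=6) 1-8(w=2) 3-8(w=3) 5-6(w=6) 7-8(w=2)

step 1: add edge 1-8 (w=2); MST = {1-8(w=2)}
step 2: add edge 7-8 (w=2); MST = {1-8(w=2) 7-8(w=2)}
step 3: add edge 3-8 (w=3); MST = {1-8(w=2) 3-8(w=3) 7-8(w=2)}
step 4: add edge 1-6 (w=6); MST = {1-6(w=6) 1-8(w=2) 3-8(w=3) 7-8(w=2)}
step 5: add edge 5-6 (w=6); MST = {1-6(w=6) 1-8(w=2) 3-8(w=3) 5-6(w=6) 7-8(w=2)}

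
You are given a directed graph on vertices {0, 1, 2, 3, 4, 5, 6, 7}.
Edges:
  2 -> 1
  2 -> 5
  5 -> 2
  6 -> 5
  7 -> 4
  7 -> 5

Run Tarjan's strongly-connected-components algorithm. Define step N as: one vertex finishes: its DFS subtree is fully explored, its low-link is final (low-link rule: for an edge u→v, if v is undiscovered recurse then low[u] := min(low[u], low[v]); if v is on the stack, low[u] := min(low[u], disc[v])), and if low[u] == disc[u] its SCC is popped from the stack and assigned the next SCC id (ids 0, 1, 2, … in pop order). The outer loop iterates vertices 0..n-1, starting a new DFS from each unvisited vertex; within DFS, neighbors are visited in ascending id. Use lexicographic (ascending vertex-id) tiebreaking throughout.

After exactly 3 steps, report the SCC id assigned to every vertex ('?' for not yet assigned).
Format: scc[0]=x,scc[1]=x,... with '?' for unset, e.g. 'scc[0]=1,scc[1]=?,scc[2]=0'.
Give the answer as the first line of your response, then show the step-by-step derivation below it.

scc[0]=0,scc[1]=1,scc[2]=?,scc[3]=?,scc[4]=?,scc[5]=?,scc[6]=?,scc[7]=?

step 1: low=(low[0]=0,low[1]=?,low[2]=?,low[3]=?,low[4]=?,low[5]=?,low[6]=?,low[7]=?); scc=(scc[0]=0,scc[1]=?,scc[2]=?,scc[3]=?,scc[4]=?,scc[5]=?,scc[6]=?,scc[7]=?)
step 2: low=(low[0]=0,low[1]=1,low[2]=?,low[3]=?,low[4]=?,low[5]=?,low[6]=?,low[7]=?); scc=(scc[0]=0,scc[1]=1,scc[2]=?,scc[3]=?,scc[4]=?,scc[5]=?,scc[6]=?,scc[7]=?)
step 3: low=(low[0]=0,low[1]=1,low[2]=2,low[3]=?,low[4]=?,low[5]=2,low[6]=?,low[7]=?); scc=(scc[0]=0,scc[1]=1,scc[2]=?,scc[3]=?,scc[4]=?,scc[5]=?,scc[6]=?,scc[7]=?)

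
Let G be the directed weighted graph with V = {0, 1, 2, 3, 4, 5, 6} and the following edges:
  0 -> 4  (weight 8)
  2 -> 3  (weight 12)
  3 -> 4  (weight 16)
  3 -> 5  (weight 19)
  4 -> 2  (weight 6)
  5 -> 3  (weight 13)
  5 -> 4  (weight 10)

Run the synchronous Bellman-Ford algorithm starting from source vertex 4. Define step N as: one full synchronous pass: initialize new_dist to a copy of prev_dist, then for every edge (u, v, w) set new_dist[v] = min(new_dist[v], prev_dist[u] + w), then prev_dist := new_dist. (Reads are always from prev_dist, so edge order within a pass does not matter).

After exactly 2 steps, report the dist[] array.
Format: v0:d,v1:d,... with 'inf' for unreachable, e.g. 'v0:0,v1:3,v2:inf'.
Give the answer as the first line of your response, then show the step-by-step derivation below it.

v0:inf,v1:inf,v2:6,v3:18,v4:0,v5:inf,v6:inf

step 1: dist = v0:inf,v1:inf,v2:6,v3:inf,v4:0,v5:inf,v6:inf
step 2: dist = v0:inf,v1:inf,v2:6,v3:18,v4:0,v5:inf,v6:inf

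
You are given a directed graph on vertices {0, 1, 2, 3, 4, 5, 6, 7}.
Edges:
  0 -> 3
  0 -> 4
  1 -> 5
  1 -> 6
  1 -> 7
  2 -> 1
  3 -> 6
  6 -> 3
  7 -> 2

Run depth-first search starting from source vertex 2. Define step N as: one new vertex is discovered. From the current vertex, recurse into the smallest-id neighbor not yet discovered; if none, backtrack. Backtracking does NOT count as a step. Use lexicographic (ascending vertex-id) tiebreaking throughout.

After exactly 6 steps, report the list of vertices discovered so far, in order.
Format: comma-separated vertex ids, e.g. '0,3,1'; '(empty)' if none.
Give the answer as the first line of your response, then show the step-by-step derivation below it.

2,1,5,6,3,7

step 1: discover 2; path=2; order=2
step 2: discover 1; path=2>1; order=2,1
step 3: discover 5; path=2>1>5; order=2,1,5
step 4: discover 6; path=2>1>6; order=2,1,5,6
step 5: discover 3; path=2>1>6>3; order=2,1,5,6,3
step 6: discover 7; path=2>1>7; order=2,1,5,6,3,7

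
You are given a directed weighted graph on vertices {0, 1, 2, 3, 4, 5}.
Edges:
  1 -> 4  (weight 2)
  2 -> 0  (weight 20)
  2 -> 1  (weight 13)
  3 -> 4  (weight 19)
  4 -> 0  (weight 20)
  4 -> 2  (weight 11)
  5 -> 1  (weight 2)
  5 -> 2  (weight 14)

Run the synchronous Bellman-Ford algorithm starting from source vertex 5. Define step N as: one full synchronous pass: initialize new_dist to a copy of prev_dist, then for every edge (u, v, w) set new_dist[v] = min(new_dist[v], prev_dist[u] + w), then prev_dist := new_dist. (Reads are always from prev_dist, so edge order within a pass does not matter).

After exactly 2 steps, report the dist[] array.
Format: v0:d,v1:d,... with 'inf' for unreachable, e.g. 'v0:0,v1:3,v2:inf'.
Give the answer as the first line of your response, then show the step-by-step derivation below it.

v0:34,v1:2,v2:14,v3:inf,v4:4,v5:0

step 1: dist = v0:inf,v1:2,v2:14,v3:inf,v4:inf,v5:0
step 2: dist = v0:34,v1:2,v2:14,v3:inf,v4:4,v5:0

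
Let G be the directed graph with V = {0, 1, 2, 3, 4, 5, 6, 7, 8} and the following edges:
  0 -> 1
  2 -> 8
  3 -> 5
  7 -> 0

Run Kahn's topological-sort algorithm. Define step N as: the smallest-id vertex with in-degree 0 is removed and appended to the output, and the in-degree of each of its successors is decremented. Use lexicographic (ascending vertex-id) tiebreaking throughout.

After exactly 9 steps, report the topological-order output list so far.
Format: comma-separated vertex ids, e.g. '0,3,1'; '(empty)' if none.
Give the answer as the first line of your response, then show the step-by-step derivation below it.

2,3,4,5,6,7,0,1,8

step 1: output 2; order=[2]; indeg=(1,1,0,0,0,1,0,0,0)
step 2: output 3; order=[2,3]; indeg=(1,1,0,0,0,0,0,0,0)
step 3: output 4; order=[2,3,4]; indeg=(1,1,0,0,0,0,0,0,0)
step 4: output 5; order=[2,3,4,5]; indeg=(1,1,0,0,0,0,0,0,0)
step 5: output 6; order=[2,3,4,5,6]; indeg=(1,1,0,0,0,0,0,0,0)
step 6: output 7; order=[2,3,4,5,6,7]; indeg=(0,1,0,0,0,0,0,0,0)
step 7: output 0; order=[2,3,4,5,6,7,0]; indeg=(0,0,0,0,0,0,0,0,0)
step 8: output 1; order=[2,3,4,5,6,7,0,1]; indeg=(0,0,0,0,0,0,0,0,0)
step 9: output 8; order=[2,3,4,5,6,7,0,1,8]; indeg=(0,0,0,0,0,0,0,0,0)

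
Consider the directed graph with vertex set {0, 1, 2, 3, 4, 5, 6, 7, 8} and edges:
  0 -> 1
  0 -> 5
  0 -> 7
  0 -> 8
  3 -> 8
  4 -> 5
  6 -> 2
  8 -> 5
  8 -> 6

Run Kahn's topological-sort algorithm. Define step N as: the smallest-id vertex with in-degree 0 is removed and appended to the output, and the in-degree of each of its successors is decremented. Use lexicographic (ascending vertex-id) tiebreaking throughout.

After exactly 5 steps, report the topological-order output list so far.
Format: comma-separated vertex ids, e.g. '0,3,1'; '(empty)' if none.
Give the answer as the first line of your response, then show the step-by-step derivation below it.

0,1,3,4,7

step 1: output 0; order=[0]; indeg=(0,0,1,0,0,2,1,0,1)
step 2: output 1; order=[0,1]; indeg=(0,0,1,0,0,2,1,0,1)
step 3: output 3; order=[0,1,3]; indeg=(0,0,1,0,0,2,1,0,0)
step 4: output 4; order=[0,1,3,4]; indeg=(0,0,1,0,0,1,1,0,0)
step 5: output 7; order=[0,1,3,4,7]; indeg=(0,0,1,0,0,1,1,0,0)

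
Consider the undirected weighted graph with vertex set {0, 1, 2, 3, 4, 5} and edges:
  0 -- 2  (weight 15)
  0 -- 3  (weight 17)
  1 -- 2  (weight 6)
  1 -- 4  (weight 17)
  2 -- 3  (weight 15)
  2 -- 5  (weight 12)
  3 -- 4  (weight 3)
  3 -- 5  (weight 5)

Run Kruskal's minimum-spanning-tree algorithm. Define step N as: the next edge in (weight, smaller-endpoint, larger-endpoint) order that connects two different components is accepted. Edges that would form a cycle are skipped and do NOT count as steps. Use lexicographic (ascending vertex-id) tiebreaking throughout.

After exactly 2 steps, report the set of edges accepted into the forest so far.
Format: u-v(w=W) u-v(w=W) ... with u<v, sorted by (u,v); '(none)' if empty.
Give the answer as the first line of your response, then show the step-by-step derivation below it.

3-4(w=3) 3-5(w=5)

step 1: add edge 3-4 (w=3); MST = {3-4(w=3)}
step 2: add edge 3-5 (w=5); MST = {3-4(w=3) 3-5(w=5)}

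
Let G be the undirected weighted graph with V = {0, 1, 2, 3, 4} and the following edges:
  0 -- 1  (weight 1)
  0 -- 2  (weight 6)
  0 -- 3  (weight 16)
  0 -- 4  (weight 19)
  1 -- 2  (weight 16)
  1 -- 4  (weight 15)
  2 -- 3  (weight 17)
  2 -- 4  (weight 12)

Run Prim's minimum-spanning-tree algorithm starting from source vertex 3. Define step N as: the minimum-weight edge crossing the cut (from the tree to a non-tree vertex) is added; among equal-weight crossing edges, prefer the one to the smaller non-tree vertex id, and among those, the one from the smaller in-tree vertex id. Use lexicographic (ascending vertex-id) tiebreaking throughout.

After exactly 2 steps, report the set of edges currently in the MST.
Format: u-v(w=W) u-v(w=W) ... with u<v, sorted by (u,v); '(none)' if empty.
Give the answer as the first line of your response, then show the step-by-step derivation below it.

0-1(w=1) 0-3(w=16)

step 1: add edge 0-3 (w=16); MST = {0-3(w=16)}
step 2: add edge 0-1 (w=1); MST = {0-1(w=1) 0-3(w=16)}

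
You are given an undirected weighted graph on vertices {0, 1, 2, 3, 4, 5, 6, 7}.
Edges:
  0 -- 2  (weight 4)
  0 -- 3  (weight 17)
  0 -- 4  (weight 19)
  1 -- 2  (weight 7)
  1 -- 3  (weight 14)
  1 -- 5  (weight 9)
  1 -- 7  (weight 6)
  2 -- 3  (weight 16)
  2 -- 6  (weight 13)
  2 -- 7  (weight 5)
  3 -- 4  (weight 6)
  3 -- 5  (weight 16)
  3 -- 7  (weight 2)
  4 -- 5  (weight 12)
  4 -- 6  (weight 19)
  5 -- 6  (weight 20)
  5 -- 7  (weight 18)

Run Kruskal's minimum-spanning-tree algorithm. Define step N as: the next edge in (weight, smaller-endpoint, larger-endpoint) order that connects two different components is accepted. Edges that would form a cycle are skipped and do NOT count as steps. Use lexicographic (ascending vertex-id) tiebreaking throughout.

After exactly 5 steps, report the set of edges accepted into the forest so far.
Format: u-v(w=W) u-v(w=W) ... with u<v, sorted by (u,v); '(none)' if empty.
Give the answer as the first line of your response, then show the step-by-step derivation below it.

0-2(w=4) 1-7(w=6) 2-7(w=5) 3-4(w=6) 3-7(w=2)

step 1: add edge 3-7 (w=2); MST = {3-7(w=2)}
step 2: add edge 0-2 (w=4); MST = {0-2(w=4) 3-7(w=2)}
step 3: add edge 2-7 (w=5); MST = {0-2(w=4) 2-7(w=5) 3-7(w=2)}
step 4: add edge 1-7 (w=6); MST = {0-2(w=4) 1-7(w=6) 2-7(w=5) 3-7(w=2)}
step 5: add edge 3-4 (w=6); MST = {0-2(w=4) 1-7(w=6) 2-7(w=5) 3-4(w=6) 3-7(w=2)}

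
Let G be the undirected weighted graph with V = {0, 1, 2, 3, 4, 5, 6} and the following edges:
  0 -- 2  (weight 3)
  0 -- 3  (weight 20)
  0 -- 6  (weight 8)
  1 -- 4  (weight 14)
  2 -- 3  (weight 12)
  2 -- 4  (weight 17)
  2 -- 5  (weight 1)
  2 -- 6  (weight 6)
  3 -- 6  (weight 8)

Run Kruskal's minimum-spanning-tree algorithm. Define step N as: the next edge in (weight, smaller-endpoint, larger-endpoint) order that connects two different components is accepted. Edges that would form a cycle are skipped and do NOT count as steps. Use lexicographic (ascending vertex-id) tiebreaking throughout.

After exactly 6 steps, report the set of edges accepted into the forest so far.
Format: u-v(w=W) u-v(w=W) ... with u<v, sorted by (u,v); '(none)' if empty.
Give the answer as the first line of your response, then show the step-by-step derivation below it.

0-2(w=3) 1-4(w=14) 2-4(w=17) 2-5(w=1) 2-6(w=6) 3-6(w=8)

step 1: add edge 2-5 (w=1); MST = {2-5(w=1)}
step 2: add edge 0-2 (w=3); MST = {0-2(w=3) 2-5(w=1)}
step 3: add edge 2-6 (w=6); MST = {0-2(w=3) 2-5(w=1) 2-6(w=6)}
step 4: add edge 3-6 (w=8); MST = {0-2(w=3) 2-5(w=1) 2-6(w=6) 3-6(w=8)}
step 5: add edge 1-4 (w=14); MST = {0-2(w=3) 1-4(w=14) 2-5(w=1) 2-6(w=6) 3-6(w=8)}
step 6: add edge 2-4 (w=17); MST = {0-2(w=3) 1-4(w=14) 2-4(w=17) 2-5(w=1) 2-6(w=6) 3-6(w=8)}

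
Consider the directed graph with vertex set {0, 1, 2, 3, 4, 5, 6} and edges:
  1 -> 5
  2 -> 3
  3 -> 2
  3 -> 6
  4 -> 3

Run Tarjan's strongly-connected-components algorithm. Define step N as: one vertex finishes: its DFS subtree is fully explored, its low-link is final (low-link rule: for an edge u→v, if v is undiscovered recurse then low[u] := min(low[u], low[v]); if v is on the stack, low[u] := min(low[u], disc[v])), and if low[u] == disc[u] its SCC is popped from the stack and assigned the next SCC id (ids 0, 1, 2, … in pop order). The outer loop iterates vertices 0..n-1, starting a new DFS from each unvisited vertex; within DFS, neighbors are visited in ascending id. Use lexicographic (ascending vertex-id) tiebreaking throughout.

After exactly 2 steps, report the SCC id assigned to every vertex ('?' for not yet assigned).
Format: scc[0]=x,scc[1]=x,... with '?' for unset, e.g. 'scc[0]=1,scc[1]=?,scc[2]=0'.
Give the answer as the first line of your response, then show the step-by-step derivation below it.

scc[0]=0,scc[1]=?,scc[2]=?,scc[3]=?,scc[4]=?,scc[5]=1,scc[6]=?

step 1: low=(low[0]=0,low[1]=?,low[2]=?,low[3]=?,low[4]=?,low[5]=?,low[6]=?); scc=(scc[0]=0,scc[1]=?,scc[2]=?,scc[3]=?,scc[4]=?,scc[5]=?,scc[6]=?)
step 2: low=(low[0]=0,low[1]=1,low[2]=?,low[3]=?,low[4]=?,low[5]=2,low[6]=?); scc=(scc[0]=0,scc[1]=?,scc[2]=?,scc[3]=?,scc[4]=?,scc[5]=1,scc[6]=?)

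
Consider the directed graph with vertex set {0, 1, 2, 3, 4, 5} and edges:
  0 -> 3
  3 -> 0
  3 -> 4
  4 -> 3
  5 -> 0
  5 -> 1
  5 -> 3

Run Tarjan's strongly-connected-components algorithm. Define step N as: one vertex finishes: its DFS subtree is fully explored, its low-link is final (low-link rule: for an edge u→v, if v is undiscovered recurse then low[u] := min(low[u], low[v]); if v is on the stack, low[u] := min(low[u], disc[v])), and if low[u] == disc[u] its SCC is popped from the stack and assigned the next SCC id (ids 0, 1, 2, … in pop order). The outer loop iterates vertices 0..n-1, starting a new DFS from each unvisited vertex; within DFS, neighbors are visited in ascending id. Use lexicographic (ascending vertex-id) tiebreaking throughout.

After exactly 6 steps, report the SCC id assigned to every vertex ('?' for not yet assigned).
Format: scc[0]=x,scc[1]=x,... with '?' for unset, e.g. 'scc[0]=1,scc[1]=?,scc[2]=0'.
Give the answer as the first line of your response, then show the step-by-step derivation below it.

scc[0]=0,scc[1]=1,scc[2]=2,scc[3]=0,scc[4]=0,scc[5]=3

step 1: low=(low[0]=0,low[1]=?,low[2]=?,low[3]=0,low[4]=1,low[5]=?); scc=(scc[0]=?,scc[1]=?,scc[2]=?,scc[3]=?,scc[4]=?,scc[5]=?)
step 2: low=(low[0]=0,low[1]=?,low[2]=?,low[3]=0,low[4]=1,low[5]=?); scc=(scc[0]=?,scc[1]=?,scc[2]=?,scc[3]=?,scc[4]=?,scc[5]=?)
step 3: low=(low[0]=0,low[1]=?,low[2]=?,low[3]=0,low[4]=1,low[5]=?); scc=(scc[0]=0,scc[1]=?,scc[2]=?,scc[3]=0,scc[4]=0,scc[5]=?)
step 4: low=(low[0]=0,low[1]=3,low[2]=?,low[3]=0,low[4]=1,low[5]=?); scc=(scc[0]=0,scc[1]=1,scc[2]=?,scc[3]=0,scc[4]=0,scc[5]=?)
step 5: low=(low[0]=0,low[1]=3,low[2]=4,low[3]=0,low[4]=1,low[5]=?); scc=(scc[0]=0,scc[1]=1,scc[2]=2,scc[3]=0,scc[4]=0,scc[5]=?)
step 6: low=(low[0]=0,low[1]=3,low[2]=4,low[3]=0,low[4]=1,low[5]=5); scc=(scc[0]=0,scc[1]=1,scc[2]=2,scc[3]=0,scc[4]=0,scc[5]=3)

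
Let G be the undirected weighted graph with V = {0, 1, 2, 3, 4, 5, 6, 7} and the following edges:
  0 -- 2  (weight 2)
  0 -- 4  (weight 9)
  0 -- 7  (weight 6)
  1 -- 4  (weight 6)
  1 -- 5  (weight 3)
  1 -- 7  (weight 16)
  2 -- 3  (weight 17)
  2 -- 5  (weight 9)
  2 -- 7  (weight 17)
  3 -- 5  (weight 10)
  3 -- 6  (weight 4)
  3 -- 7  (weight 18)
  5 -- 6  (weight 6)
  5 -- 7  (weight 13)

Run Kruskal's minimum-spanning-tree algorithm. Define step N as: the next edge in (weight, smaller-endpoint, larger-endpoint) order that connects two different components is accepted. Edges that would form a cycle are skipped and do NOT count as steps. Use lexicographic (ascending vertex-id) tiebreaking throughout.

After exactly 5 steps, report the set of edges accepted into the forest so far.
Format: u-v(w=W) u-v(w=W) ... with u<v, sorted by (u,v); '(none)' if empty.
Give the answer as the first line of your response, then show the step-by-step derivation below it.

0-2(w=2) 0-7(w=6) 1-4(w=6) 1-5(w=3) 3-6(w=4)

step 1: add edge 0-2 (w=2); MST = {0-2(w=2)}
step 2: add edge 1-5 (w=3); MST = {0-2(w=2) 1-5(w=3)}
step 3: add edge 3-6 (w=4); MST = {0-2(w=2) 1-5(w=3) 3-6(w=4)}
step 4: add edge 0-7 (w=6); MST = {0-2(w=2) 0-7(w=6) 1-5(w=3) 3-6(w=4)}
step 5: add edge 1-4 (w=6); MST = {0-2(w=2) 0-7(w=6) 1-4(w=6) 1-5(w=3) 3-6(w=4)}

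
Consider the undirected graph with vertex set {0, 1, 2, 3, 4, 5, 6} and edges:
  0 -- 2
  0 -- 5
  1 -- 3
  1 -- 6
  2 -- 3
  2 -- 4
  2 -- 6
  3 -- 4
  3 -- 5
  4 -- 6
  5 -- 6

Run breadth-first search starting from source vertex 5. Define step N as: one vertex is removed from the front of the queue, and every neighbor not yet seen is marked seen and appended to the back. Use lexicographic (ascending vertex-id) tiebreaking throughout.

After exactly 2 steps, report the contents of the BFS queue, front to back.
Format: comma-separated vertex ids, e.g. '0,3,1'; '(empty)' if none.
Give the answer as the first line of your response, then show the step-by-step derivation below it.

3,6,2

step 1: dequeue 5; queue=[0,3,6]; order=5
step 2: dequeue 0; queue=[3,6,2]; order=5,0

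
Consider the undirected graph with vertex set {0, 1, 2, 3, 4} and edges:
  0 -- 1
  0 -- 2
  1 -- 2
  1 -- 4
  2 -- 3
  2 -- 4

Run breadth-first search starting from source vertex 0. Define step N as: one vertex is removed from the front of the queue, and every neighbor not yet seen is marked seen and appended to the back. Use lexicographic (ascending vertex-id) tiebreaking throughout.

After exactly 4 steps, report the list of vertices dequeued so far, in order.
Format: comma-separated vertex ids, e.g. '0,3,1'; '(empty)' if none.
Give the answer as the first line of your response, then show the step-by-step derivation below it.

0,1,2,4

step 1: dequeue 0; queue=[1,2]; order=0
step 2: dequeue 1; queue=[2,4]; order=0,1
step 3: dequeue 2; queue=[4,3]; order=0,1,2
step 4: dequeue 4; queue=[3]; order=0,1,2,4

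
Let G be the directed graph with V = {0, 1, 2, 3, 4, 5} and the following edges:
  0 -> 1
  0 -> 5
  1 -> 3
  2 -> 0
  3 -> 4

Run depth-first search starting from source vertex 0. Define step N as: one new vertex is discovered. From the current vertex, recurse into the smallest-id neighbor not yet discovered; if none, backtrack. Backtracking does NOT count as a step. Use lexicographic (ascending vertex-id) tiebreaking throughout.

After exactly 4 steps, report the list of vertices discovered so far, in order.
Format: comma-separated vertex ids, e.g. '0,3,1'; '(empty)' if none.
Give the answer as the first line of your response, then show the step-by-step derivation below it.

0,1,3,4

step 1: discover 0; path=0; order=0
step 2: discover 1; path=0>1; order=0,1
step 3: discover 3; path=0>1>3; order=0,1,3
step 4: discover 4; path=0>1>3>4; order=0,1,3,4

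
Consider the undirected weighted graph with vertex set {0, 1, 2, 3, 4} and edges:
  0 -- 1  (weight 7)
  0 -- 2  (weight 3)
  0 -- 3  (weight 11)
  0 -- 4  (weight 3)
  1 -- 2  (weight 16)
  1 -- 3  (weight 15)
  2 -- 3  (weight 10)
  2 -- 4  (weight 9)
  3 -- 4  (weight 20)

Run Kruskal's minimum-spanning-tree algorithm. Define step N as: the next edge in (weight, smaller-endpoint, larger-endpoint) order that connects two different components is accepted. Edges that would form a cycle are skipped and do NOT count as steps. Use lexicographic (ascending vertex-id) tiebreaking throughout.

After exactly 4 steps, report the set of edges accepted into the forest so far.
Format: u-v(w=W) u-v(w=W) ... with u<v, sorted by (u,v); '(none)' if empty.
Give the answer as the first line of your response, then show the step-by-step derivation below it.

0-1(w=7) 0-2(w=3) 0-4(w=3) 2-3(w=10)

step 1: add edge 0-2 (w=3); MST = {0-2(w=3)}
step 2: add edge 0-4 (w=3); MST = {0-2(w=3) 0-4(w=3)}
step 3: add edge 0-1 (w=7); MST = {0-1(w=7) 0-2(w=3) 0-4(w=3)}
step 4: add edge 2-3 (w=10); MST = {0-1(w=7) 0-2(w=3) 0-4(w=3) 2-3(w=10)}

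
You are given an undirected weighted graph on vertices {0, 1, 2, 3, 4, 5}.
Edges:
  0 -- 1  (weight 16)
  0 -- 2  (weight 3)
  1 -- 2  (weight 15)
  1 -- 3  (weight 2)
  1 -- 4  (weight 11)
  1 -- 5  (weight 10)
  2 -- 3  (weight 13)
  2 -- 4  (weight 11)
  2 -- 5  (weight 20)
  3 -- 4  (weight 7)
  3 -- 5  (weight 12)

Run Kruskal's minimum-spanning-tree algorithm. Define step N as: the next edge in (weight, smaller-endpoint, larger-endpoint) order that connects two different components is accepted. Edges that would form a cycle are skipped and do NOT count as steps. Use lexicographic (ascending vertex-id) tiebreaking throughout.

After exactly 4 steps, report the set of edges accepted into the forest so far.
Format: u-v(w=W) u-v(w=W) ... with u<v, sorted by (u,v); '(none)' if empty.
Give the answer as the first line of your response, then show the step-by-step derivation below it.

0-2(w=3) 1-3(w=2) 1-5(w=10) 3-4(w=7)

step 1: add edge 1-3 (w=2); MST = {1-3(w=2)}
step 2: add edge 0-2 (w=3); MST = {0-2(w=3) 1-3(w=2)}
step 3: add edge 3-4 (w=7); MST = {0-2(w=3) 1-3(w=2) 3-4(w=7)}
step 4: add edge 1-5 (w=10); MST = {0-2(w=3) 1-3(w=2) 1-5(w=10) 3-4(w=7)}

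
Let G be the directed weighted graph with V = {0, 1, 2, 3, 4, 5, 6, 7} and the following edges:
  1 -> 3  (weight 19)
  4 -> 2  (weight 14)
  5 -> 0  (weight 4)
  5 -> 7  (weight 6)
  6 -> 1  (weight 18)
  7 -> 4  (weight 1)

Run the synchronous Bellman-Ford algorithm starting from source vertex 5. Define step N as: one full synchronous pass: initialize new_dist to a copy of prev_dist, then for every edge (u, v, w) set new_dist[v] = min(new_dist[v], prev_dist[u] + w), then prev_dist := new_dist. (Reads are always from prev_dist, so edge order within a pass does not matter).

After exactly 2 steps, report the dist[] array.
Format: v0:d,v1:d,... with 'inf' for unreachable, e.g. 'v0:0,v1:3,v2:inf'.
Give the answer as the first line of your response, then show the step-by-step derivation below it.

v0:4,v1:inf,v2:inf,v3:inf,v4:7,v5:0,v6:inf,v7:6

step 1: dist = v0:4,v1:inf,v2:inf,v3:inf,v4:inf,v5:0,v6:inf,v7:6
step 2: dist = v0:4,v1:inf,v2:inf,v3:inf,v4:7,v5:0,v6:inf,v7:6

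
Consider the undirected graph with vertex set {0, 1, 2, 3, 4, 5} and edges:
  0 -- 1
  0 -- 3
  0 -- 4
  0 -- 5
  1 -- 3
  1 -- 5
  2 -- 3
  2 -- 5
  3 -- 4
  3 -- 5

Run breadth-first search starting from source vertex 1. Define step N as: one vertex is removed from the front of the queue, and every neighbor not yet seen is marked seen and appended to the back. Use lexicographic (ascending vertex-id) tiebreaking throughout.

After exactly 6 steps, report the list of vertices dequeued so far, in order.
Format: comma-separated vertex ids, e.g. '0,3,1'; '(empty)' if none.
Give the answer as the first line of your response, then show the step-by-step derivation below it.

1,0,3,5,4,2

step 1: dequeue 1; queue=[0,3,5]; order=1
step 2: dequeue 0; queue=[3,5,4]; order=1,0
step 3: dequeue 3; queue=[5,4,2]; order=1,0,3
step 4: dequeue 5; queue=[4,2]; order=1,0,3,5
step 5: dequeue 4; queue=[2]; order=1,0,3,5,4
step 6: dequeue 2; queue=[(empty)]; order=1,0,3,5,4,2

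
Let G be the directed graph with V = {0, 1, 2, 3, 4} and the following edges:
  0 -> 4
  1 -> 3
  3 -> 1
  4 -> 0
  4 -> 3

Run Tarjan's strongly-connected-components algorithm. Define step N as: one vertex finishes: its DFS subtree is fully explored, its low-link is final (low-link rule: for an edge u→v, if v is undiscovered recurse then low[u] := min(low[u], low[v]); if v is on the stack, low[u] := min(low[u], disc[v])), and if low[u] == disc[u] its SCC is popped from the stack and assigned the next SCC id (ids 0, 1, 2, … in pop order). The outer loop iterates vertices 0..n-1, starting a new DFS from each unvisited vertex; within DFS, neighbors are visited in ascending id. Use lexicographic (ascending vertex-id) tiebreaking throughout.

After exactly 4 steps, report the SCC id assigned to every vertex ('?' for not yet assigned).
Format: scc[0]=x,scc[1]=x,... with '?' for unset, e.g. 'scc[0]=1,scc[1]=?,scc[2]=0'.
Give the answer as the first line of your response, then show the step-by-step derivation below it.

scc[0]=1,scc[1]=0,scc[2]=?,scc[3]=0,scc[4]=1

step 1: low=(low[0]=0,low[1]=2,low[2]=?,low[3]=2,low[4]=0); scc=(scc[0]=?,scc[1]=?,scc[2]=?,scc[3]=?,scc[4]=?)
step 2: low=(low[0]=0,low[1]=2,low[2]=?,low[3]=2,low[4]=0); scc=(scc[0]=?,scc[1]=0,scc[2]=?,scc[3]=0,scc[4]=?)
step 3: low=(low[0]=0,low[1]=2,low[2]=?,low[3]=2,low[4]=0); scc=(scc[0]=?,scc[1]=0,scc[2]=?,scc[3]=0,scc[4]=?)
step 4: low=(low[0]=0,low[1]=2,low[2]=?,low[3]=2,low[4]=0); scc=(scc[0]=1,scc[1]=0,scc[2]=?,scc[3]=0,scc[4]=1)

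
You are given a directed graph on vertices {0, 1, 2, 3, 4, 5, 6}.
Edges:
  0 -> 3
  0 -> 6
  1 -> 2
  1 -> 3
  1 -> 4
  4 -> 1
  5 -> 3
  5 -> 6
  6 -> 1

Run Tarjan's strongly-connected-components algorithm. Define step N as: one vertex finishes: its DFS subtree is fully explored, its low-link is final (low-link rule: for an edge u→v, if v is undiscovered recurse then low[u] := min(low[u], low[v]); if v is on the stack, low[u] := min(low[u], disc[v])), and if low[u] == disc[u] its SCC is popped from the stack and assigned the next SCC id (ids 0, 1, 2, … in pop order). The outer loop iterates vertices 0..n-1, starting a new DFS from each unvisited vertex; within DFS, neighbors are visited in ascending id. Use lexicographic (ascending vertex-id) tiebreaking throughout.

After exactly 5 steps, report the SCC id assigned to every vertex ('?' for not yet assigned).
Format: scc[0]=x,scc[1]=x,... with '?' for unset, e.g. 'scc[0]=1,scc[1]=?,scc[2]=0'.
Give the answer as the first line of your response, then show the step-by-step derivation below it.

scc[0]=?,scc[1]=2,scc[2]=1,scc[3]=0,scc[4]=2,scc[5]=?,scc[6]=3

step 1: low=(low[0]=0,low[1]=?,low[2]=?,low[3]=1,low[4]=?,low[5]=?,low[6]=?); scc=(scc[0]=?,scc[1]=?,scc[2]=?,scc[3]=0,scc[4]=?,scc[5]=?,scc[6]=?)
step 2: low=(low[0]=0,low[1]=3,low[2]=4,low[3]=1,low[4]=?,low[5]=?,low[6]=2); scc=(scc[0]=?,scc[1]=?,scc[2]=1,scc[3]=0,scc[4]=?,scc[5]=?,scc[6]=?)
step 3: low=(low[0]=0,low[1]=3,low[2]=4,low[3]=1,low[4]=3,low[5]=?,low[6]=2); scc=(scc[0]=?,scc[1]=?,scc[2]=1,scc[3]=0,scc[4]=?,scc[5]=?,scc[6]=?)
step 4: low=(low[0]=0,low[1]=3,low[2]=4,low[3]=1,low[4]=3,low[5]=?,low[6]=2); scc=(scc[0]=?,scc[1]=2,scc[2]=1,scc[3]=0,scc[4]=2,scc[5]=?,scc[6]=?)
step 5: low=(low[0]=0,low[1]=3,low[2]=4,low[3]=1,low[4]=3,low[5]=?,low[6]=2); scc=(scc[0]=?,scc[1]=2,scc[2]=1,scc[3]=0,scc[4]=2,scc[5]=?,scc[6]=3)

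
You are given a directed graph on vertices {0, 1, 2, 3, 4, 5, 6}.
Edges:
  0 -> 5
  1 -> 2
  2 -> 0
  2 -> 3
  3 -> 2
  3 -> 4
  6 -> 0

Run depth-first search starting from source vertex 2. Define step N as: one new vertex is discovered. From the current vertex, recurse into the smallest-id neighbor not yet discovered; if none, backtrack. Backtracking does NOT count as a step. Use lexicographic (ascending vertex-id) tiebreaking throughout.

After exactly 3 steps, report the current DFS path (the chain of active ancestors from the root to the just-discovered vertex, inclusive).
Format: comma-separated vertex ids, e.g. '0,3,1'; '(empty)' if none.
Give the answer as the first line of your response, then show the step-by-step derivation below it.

2,0,5

step 1: discover 2; path=2; order=2
step 2: discover 0; path=2>0; order=2,0
step 3: discover 5; path=2>0>5; order=2,0,5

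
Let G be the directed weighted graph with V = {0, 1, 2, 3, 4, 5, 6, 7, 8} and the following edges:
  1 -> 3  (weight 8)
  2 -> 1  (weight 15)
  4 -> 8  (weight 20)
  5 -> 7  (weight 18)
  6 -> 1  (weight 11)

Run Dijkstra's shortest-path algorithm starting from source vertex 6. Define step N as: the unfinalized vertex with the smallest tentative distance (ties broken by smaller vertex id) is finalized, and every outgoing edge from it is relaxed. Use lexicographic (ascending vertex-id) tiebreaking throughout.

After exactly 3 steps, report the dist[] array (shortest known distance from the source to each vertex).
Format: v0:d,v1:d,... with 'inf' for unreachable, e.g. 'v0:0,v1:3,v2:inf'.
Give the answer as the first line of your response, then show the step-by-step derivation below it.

v0:inf,v1:11,v2:inf,v3:19,v4:inf,v5:inf,v6:0,v7:inf,v8:inf

step 1: dist = v0:inf,v1:11,v2:inf,v3:inf,v4:inf,v5:inf,v6:0,v7:inf,v8:inf
step 2: dist = v0:inf,v1:11,v2:inf,v3:19,v4:inf,v5:inf,v6:0,v7:inf,v8:inf
step 3: dist = v0:inf,v1:11,v2:inf,v3:19,v4:inf,v5:inf,v6:0,v7:inf,v8:inf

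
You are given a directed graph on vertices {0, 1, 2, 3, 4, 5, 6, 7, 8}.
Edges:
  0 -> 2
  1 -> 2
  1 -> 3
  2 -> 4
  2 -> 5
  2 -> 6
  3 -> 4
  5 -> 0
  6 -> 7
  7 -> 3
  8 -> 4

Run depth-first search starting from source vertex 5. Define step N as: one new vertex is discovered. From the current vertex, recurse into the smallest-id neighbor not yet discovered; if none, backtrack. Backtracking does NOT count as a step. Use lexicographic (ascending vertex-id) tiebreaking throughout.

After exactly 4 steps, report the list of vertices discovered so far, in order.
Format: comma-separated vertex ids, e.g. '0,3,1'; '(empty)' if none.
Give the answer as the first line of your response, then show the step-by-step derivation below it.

5,0,2,4

step 1: discover 5; path=5; order=5
step 2: discover 0; path=5>0; order=5,0
step 3: discover 2; path=5>0>2; order=5,0,2
step 4: discover 4; path=5>0>2>4; order=5,0,2,4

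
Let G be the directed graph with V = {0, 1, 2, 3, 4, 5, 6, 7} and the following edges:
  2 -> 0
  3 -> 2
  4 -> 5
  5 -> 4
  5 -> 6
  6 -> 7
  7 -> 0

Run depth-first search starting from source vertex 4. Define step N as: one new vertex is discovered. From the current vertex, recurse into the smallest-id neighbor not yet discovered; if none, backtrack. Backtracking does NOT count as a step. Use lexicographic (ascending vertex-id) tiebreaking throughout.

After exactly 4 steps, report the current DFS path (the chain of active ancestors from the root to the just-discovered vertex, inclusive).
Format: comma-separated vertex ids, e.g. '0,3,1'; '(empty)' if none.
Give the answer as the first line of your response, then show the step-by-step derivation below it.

4,5,6,7

step 1: discover 4; path=4; order=4
step 2: discover 5; path=4>5; order=4,5
step 3: discover 6; path=4>5>6; order=4,5,6
step 4: discover 7; path=4>5>6>7; order=4,5,6,7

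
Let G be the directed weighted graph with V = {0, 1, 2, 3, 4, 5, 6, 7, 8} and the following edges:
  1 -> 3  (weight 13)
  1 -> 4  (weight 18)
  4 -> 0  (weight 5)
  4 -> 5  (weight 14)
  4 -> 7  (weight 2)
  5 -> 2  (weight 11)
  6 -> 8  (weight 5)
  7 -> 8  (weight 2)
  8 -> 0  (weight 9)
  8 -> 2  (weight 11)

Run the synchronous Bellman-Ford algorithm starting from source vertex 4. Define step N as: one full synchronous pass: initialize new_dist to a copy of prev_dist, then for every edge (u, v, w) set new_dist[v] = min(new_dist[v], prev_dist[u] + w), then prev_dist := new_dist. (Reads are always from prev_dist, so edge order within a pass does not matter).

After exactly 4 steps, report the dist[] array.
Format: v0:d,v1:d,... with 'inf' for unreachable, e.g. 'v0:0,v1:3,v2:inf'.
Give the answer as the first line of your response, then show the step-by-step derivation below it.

v0:5,v1:inf,v2:15,v3:inf,v4:0,v5:14,v6:inf,v7:2,v8:4

step 1: dist = v0:5,v1:inf,v2:inf,v3:inf,v4:0,v5:14,v6:inf,v7:2,v8:inf
step 2: dist = v0:5,v1:inf,v2:25,v3:inf,v4:0,v5:14,v6:inf,v7:2,v8:4
step 3: dist = v0:5,v1:inf,v2:15,v3:inf,v4:0,v5:14,v6:inf,v7:2,v8:4
step 4: dist = v0:5,v1:inf,v2:15,v3:inf,v4:0,v5:14,v6:inf,v7:2,v8:4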